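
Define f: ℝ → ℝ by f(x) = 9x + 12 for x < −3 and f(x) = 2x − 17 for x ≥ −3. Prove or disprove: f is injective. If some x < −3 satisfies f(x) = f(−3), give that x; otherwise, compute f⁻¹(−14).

Both pieces are strictly increasing (slopes 9 and 2), so each is injective on its own interval.
The left piece maps (−∞, −3) onto (−∞, −15); the right piece maps [−3, ∞) onto [−23, ∞).
These images overlap. In particular f(−3) = −23 (right piece), and solving 9x + 12 = −23 on the left piece gives x = −35/9 < −3.
So f(−35/9) = f(−3) with −35/9 ≠ −3, and f is not injective. This x = −35/9 is the requested value below −3.

-35/9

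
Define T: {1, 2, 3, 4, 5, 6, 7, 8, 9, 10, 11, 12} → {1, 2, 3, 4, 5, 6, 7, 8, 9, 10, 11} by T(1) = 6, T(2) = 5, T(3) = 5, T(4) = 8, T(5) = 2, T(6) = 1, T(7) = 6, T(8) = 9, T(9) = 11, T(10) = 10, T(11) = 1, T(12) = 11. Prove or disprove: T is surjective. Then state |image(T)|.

No element maps to 3, so T is not surjective.
The image of T is {1, 2, 5, 6, 8, 9, 10, 11}, which has 8 elements.

8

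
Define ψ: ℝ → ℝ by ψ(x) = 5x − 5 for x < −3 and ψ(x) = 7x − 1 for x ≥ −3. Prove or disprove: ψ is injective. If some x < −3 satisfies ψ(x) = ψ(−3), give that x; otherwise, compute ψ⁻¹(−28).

Both pieces are strictly increasing (slopes 5 and 7), so each is injective on its own interval.
The left piece maps (−∞, −3) onto (−∞, −20); the right piece maps [−3, ∞) onto [−22, ∞).
These images overlap. In particular ψ(−3) = −22 (right piece), and solving 5x − 5 = −22 on the left piece gives x = −17/5 < −3.
So ψ(−17/5) = ψ(−3) with −17/5 ≠ −3, and ψ is not injective. This x = −17/5 is the requested value below −3.

-17/5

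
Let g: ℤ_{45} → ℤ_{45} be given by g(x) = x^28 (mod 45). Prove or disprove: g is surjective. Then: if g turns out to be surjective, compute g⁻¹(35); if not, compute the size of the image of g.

g(3): Repeated squaring mod 45: 3^1 ≡ 3, 3^2 ≡ 3² = 9, 3^4 ≡ 9² = 81 ≡ 36, 3^8 ≡ 36² = 1296 ≡ 36, 3^16 ≡ 36² = 1296 ≡ 36. Since 28 = 16 + 8 + 4, 3^28 ≡ 36·36·36: 36·36 = 1296 ≡ 36, then 36·36 = 1296 ≡ 36. So 3^28 ≡ 36 (mod 45).
g(6): Repeated squaring mod 45: 6^1 ≡ 6, 6^2 ≡ 6² = 36, 6^4 ≡ 36² = 1296 ≡ 36, 6^8 ≡ 36² = 1296 ≡ 36, 6^16 ≡ 36² = 1296 ≡ 36. Since 28 = 16 + 8 + 4, 6^28 ≡ 36·36·36: 36·36 = 1296 ≡ 36, then 36·36 = 1296 ≡ 36. So 6^28 ≡ 36 (mod 45).
So g(3) = g(6) = 36 while 3 ≠ 6, hence g is not injective.
A non-injective map from the 45-element set ℤ_{45} to itself takes at most 44 distinct values, so it cannot be surjective. Thus g is not surjective.
Since g is not surjective, we determine |image(g)|. Computing x^28 mod 45 for each x (by repeated squaring, reducing mod 45 at every step), the values g(0), g(1), …, g(44) are: 0, 1, 16, 36, 31, 40, 36, 16, 1, 36, 10, 16, 36, 31, 31, 0, 16, 1, 36, 1, 25, 36, 31, 31, 36, 25, 1, 36, 1, 16, 0, 31, 31, 36, 16, 10, 36, 1, 16, 36, 40, 31, 36, 16, 1.
The distinct values are {0, 1, 10, 16, 25, 31, 36, 40}; there are 8 of them.

8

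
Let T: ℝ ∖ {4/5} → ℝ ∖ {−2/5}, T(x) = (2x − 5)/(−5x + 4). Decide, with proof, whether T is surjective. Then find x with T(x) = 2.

13/12

For any y ≠ −2/5, solving y(−5x + 4) = 2x − 5 for x gives a well-defined x ≠ 4/5. So T is surjective.
Solving T(x) = 2: cross-multiplying gives 2x − 5 = 2(−5x + 4), which rearranges to 12x = 13, so x = 13/12.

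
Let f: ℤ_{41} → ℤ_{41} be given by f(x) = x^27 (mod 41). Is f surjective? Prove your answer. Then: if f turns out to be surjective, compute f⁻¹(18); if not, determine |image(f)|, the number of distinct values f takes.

10

Since 41 is prime, the nonzero elements of ℤ_{41} form a cyclic group of order 40.
As gcd(27, 40) = 1, raising to the 27th power is a bijection on this group: if s^27 ≡ t^27 then (st^{−1})^27 = 1, and the only element of order dividing gcd(27, 40) = 1 is 1, so s = t.
With f(0) = 0 this makes f injective on all of ℤ_{41}, hence bijective (finite equal-size domain and codomain). In particular f is surjective.
Since f is surjective, we find the preimage of 18. The inverse of x ↦ x^27 on (ℤ_{41})^× is x ↦ x^3, because 27·3 = 81 = 2·40 + 1 ≡ 1 (mod 40) and x^{40} = 1 for x ≠ 0 (Fermat). So f⁻¹(18) = 18^3 mod 41.
Repeated squaring mod 41: 18^1 ≡ 18, 18^2 ≡ 18² = 324 ≡ 37. Since 3 = 2 + 1, 18^3 ≡ 37·18: 37·18 = 666 ≡ 10. So 18^3 ≡ 10 (mod 41).
Hence f⁻¹(18) = 10.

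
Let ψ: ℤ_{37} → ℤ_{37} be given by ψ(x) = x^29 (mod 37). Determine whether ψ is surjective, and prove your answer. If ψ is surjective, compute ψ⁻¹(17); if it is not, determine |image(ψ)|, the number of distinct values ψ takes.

Since 37 is prime, the nonzero elements of ℤ_{37} form a cyclic group of order 36.
As gcd(29, 36) = 1, raising to the 29th power is a bijection on this group: if a^29 ≡ b^29 then (ab^{−1})^29 = 1, and the only element of order dividing gcd(29, 36) = 1 is 1, so a = b.
With ψ(0) = 0 this makes ψ injective on all of ℤ_{37}, hence bijective (finite equal-size domain and codomain). In particular ψ is surjective.
Since ψ is surjective, we find the preimage of 17. The inverse of x ↦ x^29 on (ℤ_{37})^× is x ↦ x^5, because 29·5 = 145 = 4·36 + 1 ≡ 1 (mod 36) and x^{36} = 1 for x ≠ 0 (Fermat). So ψ⁻¹(17) = 17^5 mod 37.
Repeated squaring mod 37: 17^1 ≡ 17, 17^2 ≡ 17² = 289 ≡ 30, 17^4 ≡ 30² = 900 ≡ 12. Since 5 = 4 + 1, 17^5 ≡ 12·17: 12·17 = 204 ≡ 19. So 17^5 ≡ 19 (mod 37).
Hence ψ⁻¹(17) = 19.

19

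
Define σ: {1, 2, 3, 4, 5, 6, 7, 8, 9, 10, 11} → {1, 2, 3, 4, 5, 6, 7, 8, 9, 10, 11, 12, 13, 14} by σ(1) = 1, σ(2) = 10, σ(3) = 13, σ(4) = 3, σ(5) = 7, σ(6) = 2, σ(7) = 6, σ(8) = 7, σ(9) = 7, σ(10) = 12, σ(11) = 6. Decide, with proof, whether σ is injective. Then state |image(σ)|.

σ(5) = 7 = σ(8) with 5 ≠ 8, so σ is not injective.
The image of σ is {1, 2, 3, 6, 7, 10, 12, 13}, which has 8 elements.

8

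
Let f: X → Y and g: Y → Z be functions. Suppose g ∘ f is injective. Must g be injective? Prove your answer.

not injective

No. Take X = {1, 2}, Y = {1, 2, 3, 4}, Z = {1, 2, 3, 4}, f(a) = a for each a ∈ X, and g(b) = 3 if b ∈ {3, 4} else g(b) = b.
Then g ∘ f = f is injective (X ⊂ Y and f is the inclusion), but g(3) = g(4) = 3 with 3 ≠ 4, so g is not injective.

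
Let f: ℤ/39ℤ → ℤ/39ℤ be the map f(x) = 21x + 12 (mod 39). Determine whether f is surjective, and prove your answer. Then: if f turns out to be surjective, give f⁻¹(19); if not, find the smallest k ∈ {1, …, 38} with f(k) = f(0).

13

By definition, surjectivity means every element of the codomain has a preimage under f.
Since gcd(21, 39) = 3, we have 21x ≡ 0 (mod 3) for all x, so f(x) ≡ 0 (mod 3).
But 1 ≢ 0 (mod 3), so 1 ∈ ℤ/39ℤ has no preimage. So f is not surjective.
Since f is not surjective, we find the least positive k with f(k) = f(0): this means 21k ≡ 0 (mod 39), i.e. 39 ∣ 21k. Since gcd(21, 39) = 3, dividing through by 3 this holds exactly when 13 ∣ 7k, and as gcd(7, 13) = 1, exactly when 13 ∣ k.
The smallest positive such k is 13.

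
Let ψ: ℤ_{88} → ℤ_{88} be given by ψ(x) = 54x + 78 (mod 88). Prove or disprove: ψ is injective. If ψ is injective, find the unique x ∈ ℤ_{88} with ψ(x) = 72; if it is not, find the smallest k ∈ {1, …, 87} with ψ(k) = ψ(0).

Recall that ψ is injective when ψ(u) = ψ(v) forces u = v.
We have gcd(54, 88) = 2 > 1. Taking u = 0 and v = 44: ψ(0) = 78 and ψ(44) = 54·44 + 78 = 2454 ≡ 78 (mod 88).
So ψ(0) = ψ(44) while 0 ≠ 44, thus ψ is not injective.
Since ψ is not injective, we find the least positive k with ψ(k) = ψ(0): this means 54k ≡ 0 (mod 88), i.e. 88 ∣ 54k. Since gcd(54, 88) = 2, dividing through by 2 this holds exactly when 44 ∣ 27k, and as gcd(27, 44) = 1, exactly when 44 ∣ k.
The smallest positive such k is 44.

44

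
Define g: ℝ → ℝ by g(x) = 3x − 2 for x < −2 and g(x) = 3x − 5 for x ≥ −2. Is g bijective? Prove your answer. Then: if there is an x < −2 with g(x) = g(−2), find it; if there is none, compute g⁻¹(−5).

-3

Both pieces are strictly increasing (slopes 3 and 3), so each is injective on its own interval.
The left piece maps (−∞, −2) onto (−∞, −8); the right piece maps [−2, ∞) onto [−11, ∞).
These images overlap. In particular g(−2) = −11 (right piece), and solving 3x − 2 = −11 on the left piece gives x = −3 < −2.
So g(−3) = g(−2) with −3 ≠ −2, and g is not injective, hence not bijective. This x = −3 is the requested value below −2.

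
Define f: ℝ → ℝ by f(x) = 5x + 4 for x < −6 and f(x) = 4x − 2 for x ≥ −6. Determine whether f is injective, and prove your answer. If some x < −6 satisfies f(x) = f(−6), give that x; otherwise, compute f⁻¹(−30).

-34/5

Both pieces are strictly increasing (slopes 5 and 4), so each is injective on its own interval.
The left piece maps (−∞, −6) onto (−∞, −26); the right piece maps [−6, ∞) onto [−26, ∞).
These images are disjoint, so no value is attained by both pieces. Therefore f is injective.
Because the two images are disjoint, no x < −6 has f(x) = f(−6), so we compute f⁻¹(−30): −30 lies in (−∞, −26), so solve 5x + 4 = −30: x = (−30 − 4)/5 = −34/5.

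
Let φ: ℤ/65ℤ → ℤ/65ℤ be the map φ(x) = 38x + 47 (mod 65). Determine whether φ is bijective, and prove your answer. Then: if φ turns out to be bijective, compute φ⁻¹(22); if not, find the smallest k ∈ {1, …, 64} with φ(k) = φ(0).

Suppose φ(s) = φ(t) in ℤ/65ℤ. Then 38s + 47 ≡ 38t + 47 (mod 65), hence 38(s − t) ≡ 0 (mod 65).
Since gcd(38, 65) = 1, 38 is invertible modulo 65, therefore s − t ≡ 0 (mod 65), i.e. s = t.
We now compute 38⁻¹ mod 65 explicitly. Euclid's algorithm: 65 = 1·38 + 27, 38 = 1·27 + 11, 27 = 2·11 + 5, 11 = 2·5 + 1; back-substituting gives 1 = 12·38 − 7·65, so 38⁻¹ ≡ 12 (mod 65).
Then y ↦ 12(y − 47) is a two-sided inverse to φ, so every y ∈ ℤ/65ℤ has a preimage.
Therefore φ is bijective.
Since φ is bijective, we compute φ⁻¹(22): solve 38x + 47 ≡ 22 (mod 65), i.e. 38x ≡ 40 (mod 65).
Multiplying by 38⁻¹ = 12 gives x ≡ 12·40 = 480 = 7·65 + 25 ≡ 25 (mod 65).
Check: φ(25) = 38·25 + 47 = 997 = 15·65 + 22 ≡ 22 (mod 65).

25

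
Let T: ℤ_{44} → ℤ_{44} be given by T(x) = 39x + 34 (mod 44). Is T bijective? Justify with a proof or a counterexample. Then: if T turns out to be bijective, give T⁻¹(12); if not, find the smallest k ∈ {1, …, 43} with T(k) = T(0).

22

Recall that injectivity means: for all u, v in the domain, T(u) = T(v) implies u = v.
Suppose T(u) = T(v) in ℤ_{44}. Then 39u + 34 ≡ 39v + 34 (mod 44), hence 39(u − v) ≡ 0 (mod 44).
Since gcd(39, 44) = 1, 39 is invertible modulo 44, therefore u − v ≡ 0 (mod 44), i.e. u = v.
We now compute 39⁻¹ mod 44 explicitly. Euclid's algorithm: 44 = 1·39 + 5, 39 = 7·5 + 4, 5 = 1·4 + 1; back-substituting gives 1 = 35·39 − 31·44, so 39⁻¹ ≡ 35 (mod 44).
For any y ∈ ℤ_{44}, x = 35(y − 34) mod 44 satisfies T(x) = 39·35(y − 34) + 34 ≡ y (since 39·35 ≡ 1 mod 44). So every y has a preimage.
Therefore T is bijective.
Since T is bijective, we find T⁻¹(12): we need 39x ≡ 12 − 34 ≡ 22 (mod 44). Using 39⁻¹ = 35: x ≡ 35·22 = 770 = 17·44 + 22, so x = 22.
Check: T(22) = 39·22 + 34 = 892 = 20·44 + 12 ≡ 12 (mod 44).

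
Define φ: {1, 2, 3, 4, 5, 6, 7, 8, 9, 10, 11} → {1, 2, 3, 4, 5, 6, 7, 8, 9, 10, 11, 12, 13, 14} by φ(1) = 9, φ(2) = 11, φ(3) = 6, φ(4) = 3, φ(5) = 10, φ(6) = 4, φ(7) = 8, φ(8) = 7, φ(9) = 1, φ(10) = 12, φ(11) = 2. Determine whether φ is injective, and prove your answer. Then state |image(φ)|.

The values φ(1), …, φ(11) are 9, 11, 6, 3, 10, 4, 8, 7, 1, 12, 2 — all distinct.
So φ(a) = φ(b) only when a = b, and φ is injective.
The image of φ is {1, 2, 3, 4, 6, 7, 8, 9, 10, 11, 12}, which has 11 elements.

11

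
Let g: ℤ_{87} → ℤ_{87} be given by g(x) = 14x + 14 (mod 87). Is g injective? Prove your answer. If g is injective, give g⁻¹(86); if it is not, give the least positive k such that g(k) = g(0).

Recall: g is injective when g(u) = g(v) forces u = v.
If g(u) = g(v), then 14u ≡ 14v (mod 87). Because gcd(14, 87) = 1, we may cancel 14 to get u ≡ v (mod 87).
So g is injective.
We now compute 14⁻¹ mod 87 explicitly. Euclid's algorithm: 87 = 6·14 + 3, 14 = 4·3 + 2, 3 = 1·2 + 1; back-substituting gives 1 = 56·14 − 9·87, so 14⁻¹ ≡ 56 (mod 87).
Since g is injective, we compute g⁻¹(86): solve 14x + 14 ≡ 86 (mod 87), i.e. 14x ≡ 72 (mod 87).
Multiplying by 14⁻¹ = 56 gives x ≡ 56·72 = 4032 = 46·87 + 30 ≡ 30 (mod 87).
Check: g(30) = 14·30 + 14 = 434 = 4·87 + 86 ≡ 86 (mod 87).

30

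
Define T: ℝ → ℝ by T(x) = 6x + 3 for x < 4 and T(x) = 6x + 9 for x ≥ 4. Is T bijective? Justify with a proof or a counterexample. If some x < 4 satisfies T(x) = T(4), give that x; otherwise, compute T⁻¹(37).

14/3

Both pieces are strictly increasing (slopes 6 and 6), so each is injective on its own interval.
The left piece maps (−∞, 4) onto (−∞, 27); the right piece maps [4, ∞) onto [33, ∞).
The images leave a gap (27 has no preimage), so T is not surjective, hence not bijective.
Because the two images are disjoint, no x < 4 has T(x) = T(4), so we compute T⁻¹(37): 37 lies in [33, ∞), so solve 6x + 9 = 37: x = (37 − 9)/6 = 14/3.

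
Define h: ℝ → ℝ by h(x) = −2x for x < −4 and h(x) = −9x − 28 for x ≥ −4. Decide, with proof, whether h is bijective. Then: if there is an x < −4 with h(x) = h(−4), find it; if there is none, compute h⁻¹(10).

-5

Both pieces are strictly decreasing (slopes −2 and −9), so each is injective on its own interval.
The left piece maps (−∞, −4) onto (8, ∞); the right piece maps [−4, ∞) onto (−∞, 8].
Since 8 = 8, the images partition ℝ: h is injective and surjective, hence bijective.
Because the two images are disjoint, no x < −4 has h(x) = h(−4), so we compute h⁻¹(10): 10 lies in (8, ∞), so solve −2x = 10: x = (10 − 0)/(−2) = −5.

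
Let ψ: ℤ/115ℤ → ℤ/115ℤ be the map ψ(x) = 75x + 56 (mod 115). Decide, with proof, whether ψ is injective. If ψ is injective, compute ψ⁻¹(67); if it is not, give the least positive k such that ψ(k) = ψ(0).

23

We have gcd(75, 115) = 5 > 1. Taking a = 0 and b = 23: ψ(0) = 56 and ψ(23) = 75·23 + 56 = 1781 ≡ 56 (mod 115).
So ψ(0) = ψ(23) while 0 ≠ 23, thus ψ is not injective.
Since ψ is not injective, we find the least positive k with ψ(k) = ψ(0): this means 75k ≡ 0 (mod 115), i.e. 115 ∣ 75k. Since gcd(75, 115) = 5, dividing through by 5 this holds exactly when 23 ∣ 15k, and as gcd(15, 23) = 1, exactly when 23 ∣ k.
The smallest positive such k is 23.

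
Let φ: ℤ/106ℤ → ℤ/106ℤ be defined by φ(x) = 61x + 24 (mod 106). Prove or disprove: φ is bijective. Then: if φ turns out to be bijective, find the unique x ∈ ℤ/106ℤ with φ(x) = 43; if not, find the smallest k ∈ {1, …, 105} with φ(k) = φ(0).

By definition, injectivity means: for all u, v in the domain, φ(u) = φ(v) implies u = v.
Suppose φ(u) = φ(v) in ℤ/106ℤ. Then 61u + 24 ≡ 61v + 24 (mod 106), hence 61(u − v) ≡ 0 (mod 106).
Since gcd(61, 106) = 1, 61 is invertible modulo 106, thus u − v ≡ 0 (mod 106), i.e. u = v.
We now compute 61⁻¹ mod 106 explicitly. Euclid's algorithm: 106 = 1·61 + 45, 61 = 1·45 + 16, 45 = 2·16 + 13, 16 = 1·13 + 3, 13 = 4·3 + 1; back-substituting gives 1 = 73·61 − 42·106, so 61⁻¹ ≡ 73 (mod 106).
Then y ↦ 73(y − 24) is a two-sided inverse to φ, so every y ∈ ℤ/106ℤ has a preimage.
Thus φ is bijective.
Since φ is bijective, we compute φ⁻¹(43): solve 61x + 24 ≡ 43 (mod 106), i.e. 61x ≡ 19 (mod 106).
Multiplying by 61⁻¹ = 73 gives x ≡ 73·19 = 1387 = 13·106 + 9 ≡ 9 (mod 106).
Check: φ(9) = 61·9 + 24 = 573 = 5·106 + 43 ≡ 43 (mod 106).

9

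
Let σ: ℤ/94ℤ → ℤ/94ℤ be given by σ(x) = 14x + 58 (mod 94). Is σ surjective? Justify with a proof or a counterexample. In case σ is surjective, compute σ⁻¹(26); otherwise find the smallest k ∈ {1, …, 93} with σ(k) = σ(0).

47

Recall that surjectivity means every element of the codomain has a preimage under σ.
Since gcd(14, 94) = 2, we have 14x ≡ 0 (mod 2) for all x, so σ(x) ≡ 0 (mod 2).
But 1 ≢ 0 (mod 2), so 1 ∈ ℤ/94ℤ has no preimage. Therefore σ is not surjective.
Since σ is not surjective, we find the least positive k with σ(k) = σ(0): this means 14k ≡ 0 (mod 94), i.e. 94 ∣ 14k. Since gcd(14, 94) = 2, dividing through by 2 this holds exactly when 47 ∣ 7k, and as gcd(7, 47) = 1, exactly when 47 ∣ k.
The smallest positive such k is 47.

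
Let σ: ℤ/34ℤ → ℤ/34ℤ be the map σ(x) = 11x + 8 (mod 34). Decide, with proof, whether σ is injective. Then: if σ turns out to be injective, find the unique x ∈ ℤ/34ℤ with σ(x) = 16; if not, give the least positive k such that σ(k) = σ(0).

If σ(u) = σ(v), then 11u ≡ 11v (mod 34). Because gcd(11, 34) = 1, we may cancel 11 to get u ≡ v (mod 34).
So σ is injective.
We now compute 11⁻¹ mod 34 explicitly. Euclid's algorithm: 34 = 3·11 + 1; back-substituting gives 1 = 31·11 − 10·34, so 11⁻¹ ≡ 31 (mod 34).
Since σ is injective, we compute σ⁻¹(16): solve 11x + 8 ≡ 16 (mod 34), i.e. 11x ≡ 8 (mod 34).
Multiplying by 11⁻¹ = 31 gives x ≡ 31·8 = 248 = 7·34 + 10 ≡ 10 (mod 34).
Check: σ(10) = 11·10 + 8 = 118 = 3·34 + 16 ≡ 16 (mod 34).

10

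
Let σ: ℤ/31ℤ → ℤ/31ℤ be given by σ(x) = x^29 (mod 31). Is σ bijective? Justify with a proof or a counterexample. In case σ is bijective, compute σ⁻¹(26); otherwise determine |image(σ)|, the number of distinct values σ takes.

Since 31 is prime, the nonzero elements of ℤ/31ℤ form a cyclic group of order 30.
As gcd(29, 30) = 1, raising to the 29th power is a bijection on this group: if s^29 ≡ t^29 then (st^{−1})^29 = 1, and the only element of order dividing gcd(29, 30) = 1 is 1, so s = t.
With σ(0) = 0 this makes σ injective on all of ℤ/31ℤ, hence bijective (finite equal-size domain and codomain). In particular σ is bijective.
Since σ is bijective, we find the preimage of 26. The inverse of x ↦ x^29 on (ℤ/31ℤ)^× is x ↦ x^29, because 29·29 = 841 = 28·30 + 1 ≡ 1 (mod 30) and x^{30} = 1 for x ≠ 0 (Fermat). So σ⁻¹(26) = 26^29 mod 31.
Repeated squaring mod 31: 26^1 ≡ 26, 26^2 ≡ 26² = 676 ≡ 25, 26^4 ≡ 25² = 625 ≡ 5, 26^8 ≡ 5² = 25, 26^16 ≡ 25² = 625 ≡ 5. Since 29 = 16 + 8 + 4 + 1, 26^29 ≡ 5·25·5·26: 5·25 = 125 ≡ 1, then 1·5 = 5, then 5·26 = 130 ≡ 6. So 26^29 ≡ 6 (mod 31).
Hence σ⁻¹(26) = 6.

6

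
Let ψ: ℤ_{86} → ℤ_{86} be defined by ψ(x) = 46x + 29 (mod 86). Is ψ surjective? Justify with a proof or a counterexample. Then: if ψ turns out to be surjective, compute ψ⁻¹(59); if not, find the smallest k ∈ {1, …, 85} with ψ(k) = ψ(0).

Since gcd(46, 86) = 2, we have 46x ≡ 0 (mod 2) for all x, so ψ(x) ≡ 1 (mod 2).
But 0 ≢ 1 (mod 2), so 0 ∈ ℤ_{86} has no preimage. Hence ψ is not surjective.
Since ψ is not surjective, we find the least positive k with ψ(k) = ψ(0): this means 46k ≡ 0 (mod 86), i.e. 86 ∣ 46k. Since gcd(46, 86) = 2, dividing through by 2 this holds exactly when 43 ∣ 23k, and as gcd(23, 43) = 1, exactly when 43 ∣ k.
The smallest positive such k is 43.

43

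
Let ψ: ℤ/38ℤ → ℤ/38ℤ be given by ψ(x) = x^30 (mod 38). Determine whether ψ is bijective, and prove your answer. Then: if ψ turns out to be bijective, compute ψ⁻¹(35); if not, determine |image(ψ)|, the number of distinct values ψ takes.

8

ψ(3): Repeated squaring mod 38: 3^1 ≡ 3, 3^2 ≡ 3² = 9, 3^4 ≡ 9² = 81 ≡ 5, 3^8 ≡ 5² = 25, 3^16 ≡ 25² = 625 ≡ 17. Since 30 = 16 + 8 + 4 + 2, 3^30 ≡ 17·25·5·9: 17·25 = 425 ≡ 7, then 7·5 = 35, then 35·9 = 315 ≡ 11. So 3^30 ≡ 11 (mod 38).
ψ(5): Repeated squaring mod 38: 5^1 ≡ 5, 5^2 ≡ 5² = 25, 5^4 ≡ 25² = 625 ≡ 17, 5^8 ≡ 17² = 289 ≡ 23, 5^16 ≡ 23² = 529 ≡ 35. Since 30 = 16 + 8 + 4 + 2, 5^30 ≡ 35·23·17·25: 35·23 = 805 ≡ 7, then 7·17 = 119 ≡ 5, then 5·25 = 125 ≡ 11. So 5^30 ≡ 11 (mod 38).
So ψ(3) = ψ(5) = 11 while 3 ≠ 5, therefore ψ is not injective, hence not bijective.
Since ψ is not bijective, we determine |image(ψ)|. Computing x^30 mod 38 for each x (by repeated squaring, reducing mod 38 at every step), the values ψ(0), ψ(1), …, ψ(37) are: 0, 1, 30, 11, 26, 11, 26, 1, 20, 7, 26, 1, 20, 7, 30, 7, 30, 11, 20, 19, 20, 11, 30, 7, 30, 7, 20, 1, 26, 7, 20, 1, 26, 11, 26, 11, 30, 1.
The distinct values are {0, 1, 7, 11, 19, 20, 26, 30}; there are 8 of them.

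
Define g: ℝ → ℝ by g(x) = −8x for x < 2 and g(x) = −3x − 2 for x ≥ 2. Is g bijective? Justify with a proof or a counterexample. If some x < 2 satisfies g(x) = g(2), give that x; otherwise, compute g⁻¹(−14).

1

Both pieces are strictly decreasing (slopes −8 and −3), so each is injective on its own interval.
The left piece maps (−∞, 2) onto (−16, ∞); the right piece maps [2, ∞) onto (−∞, −8].
These images overlap. In particular g(2) = −8 (right piece), and solving −8x = −8 on the left piece gives x = 1 < 2.
So g(1) = g(2) with 1 ≠ 2, and g is not injective, hence not bijective. This x = 1 is the requested value below 2.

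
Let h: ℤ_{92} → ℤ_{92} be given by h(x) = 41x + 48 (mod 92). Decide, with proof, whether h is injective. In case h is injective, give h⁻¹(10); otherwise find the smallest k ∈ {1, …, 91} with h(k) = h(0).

Recall that h is injective if h(s) = h(t) implies s = t.
If h(s) = h(t), then 41s ≡ 41t (mod 92). Because gcd(41, 92) = 1, we may cancel 41 to get s ≡ t (mod 92).
Hence h is injective.
We now compute 41⁻¹ mod 92 explicitly. Euclid's algorithm: 92 = 2·41 + 10, 41 = 4·10 + 1; back-substituting gives 1 = 9·41 − 4·92, so 41⁻¹ ≡ 9 (mod 92).
Since h is injective, we find h⁻¹(10): we need 41x ≡ 10 − 48 ≡ 54 (mod 92). Using 41⁻¹ = 9: x ≡ 9·54 = 486 = 5·92 + 26, so x = 26.
Check: h(26) = 41·26 + 48 = 1114 = 12·92 + 10 ≡ 10 (mod 92).

26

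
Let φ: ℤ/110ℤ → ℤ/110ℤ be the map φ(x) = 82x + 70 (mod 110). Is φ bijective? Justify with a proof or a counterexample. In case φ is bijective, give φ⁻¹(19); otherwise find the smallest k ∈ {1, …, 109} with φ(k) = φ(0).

55

We have gcd(82, 110) = 2 > 1. Taking u = 0 and v = 55: φ(0) = 70 and φ(55) = 82·55 + 70 = 4580 ≡ 70 (mod 110).
So φ(0) = φ(55) while 0 ≠ 55, hence φ is not injective, hence not bijective.
Since φ is not bijective, we find the least positive k with φ(k) = φ(0): this means 82k ≡ 0 (mod 110), i.e. 110 ∣ 82k. Since gcd(82, 110) = 2, dividing through by 2 this holds exactly when 55 ∣ 41k, and as gcd(41, 55) = 1, exactly when 55 ∣ k.
The smallest positive such k is 55.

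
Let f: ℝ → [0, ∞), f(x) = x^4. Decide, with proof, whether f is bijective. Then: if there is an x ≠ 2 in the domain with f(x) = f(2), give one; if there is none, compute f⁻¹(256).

f(2) = 16 = (−2)^4 = f(−2) (since 4 is even), with 2 ≠ −2. So f is not injective, hence not bijective.
For the follow-up, such an x exists: taking x = −2 ∈ ℝ gives f(−2) = 16 = f(2) with −2 ≠ 2.

-2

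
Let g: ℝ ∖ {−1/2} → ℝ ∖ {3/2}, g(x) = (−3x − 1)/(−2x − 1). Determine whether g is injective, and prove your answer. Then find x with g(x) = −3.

-4/9

Suppose g(x_1) = g(x_2). Cross-multiplying: (−3x_1 − 1)(−2x_2 − 1) = (−3x_2 − 1)(−2x_1 − 1).
Expanding both sides and cancelling the symmetric terms leaves 1·(x_1 − x_2) = 0. Since 1 ≠ 0, x_1 = x_2. Thus g is injective.
Solving g(x) = −3: cross-multiplying gives −3x − 1 = −3(−2x − 1), which rearranges to −9x = 4, so x = −4/9.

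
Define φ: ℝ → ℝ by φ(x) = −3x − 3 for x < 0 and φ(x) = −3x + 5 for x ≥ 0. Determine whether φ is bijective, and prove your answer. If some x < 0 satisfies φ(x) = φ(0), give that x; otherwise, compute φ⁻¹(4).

Both pieces are strictly decreasing (slopes −3 and −3), so each is injective on its own interval.
The left piece maps (−∞, 0) onto (−3, ∞); the right piece maps [0, ∞) onto (−∞, 5].
These images overlap. In particular φ(0) = 5 (right piece), and solving −3x − 3 = 5 on the left piece gives x = −8/3 < 0.
So φ(−8/3) = φ(0) with −8/3 ≠ 0, and φ is not injective, hence not bijective. This x = −8/3 is the requested value below 0.

-8/3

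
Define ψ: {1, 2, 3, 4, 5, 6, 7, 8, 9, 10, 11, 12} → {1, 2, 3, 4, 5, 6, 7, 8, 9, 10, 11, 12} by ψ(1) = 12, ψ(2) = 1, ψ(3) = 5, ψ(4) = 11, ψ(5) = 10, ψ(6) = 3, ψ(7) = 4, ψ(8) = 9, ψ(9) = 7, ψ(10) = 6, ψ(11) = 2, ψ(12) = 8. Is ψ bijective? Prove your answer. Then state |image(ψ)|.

12

The values 12, 1, 5, 11, 10, 3, 4, 9, 7, 6, 2, 8 are a permutation of {1, 2, 3, 4, 5, 6, 7, 8, 9, 10, 11, 12}: each element appears exactly once.
So ψ is injective and surjective, hence bijective.
The image of ψ is {1, 2, 3, 4, 5, 6, 7, 8, 9, 10, 11, 12}, which has 12 elements.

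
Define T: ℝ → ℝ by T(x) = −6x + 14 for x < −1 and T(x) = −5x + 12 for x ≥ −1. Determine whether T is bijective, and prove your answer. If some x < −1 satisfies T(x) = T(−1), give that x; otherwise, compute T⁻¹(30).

-8/3

Both pieces are strictly decreasing (slopes −6 and −5), so each is injective on its own interval.
The left piece maps (−∞, −1) onto (20, ∞); the right piece maps [−1, ∞) onto (−∞, 17].
The images leave a gap (20 has no preimage), so T is not surjective, hence not bijective.
Because the two images are disjoint, no x < −1 has T(x) = T(−1), so we compute T⁻¹(30): 30 lies in (20, ∞), so solve −6x + 14 = 30: x = (30 − 14)/(−6) = −8/3.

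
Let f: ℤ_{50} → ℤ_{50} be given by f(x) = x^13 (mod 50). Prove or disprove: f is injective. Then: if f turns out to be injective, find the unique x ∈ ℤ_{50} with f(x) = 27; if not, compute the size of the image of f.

42

f(0) = 0^13 = 0.
f(10): Repeated squaring mod 50: 10^1 ≡ 10, 10^2 ≡ 10² = 100 ≡ 0, 10^4 ≡ 0² = 0, 10^8 ≡ 0² = 0. Since 13 = 8 + 4 + 1, 10^13 ≡ 0·0·10: 0·0 = 0, then 0·10 = 0. So 10^13 ≡ 0 (mod 50).
So f(0) = f(10) = 0 while 0 ≠ 10, therefore f is not injective.
Since f is not injective, we determine |image(f)|. Computing x^13 mod 50 for each x (by repeated squaring, reducing mod 50 at every step), the values f(0), f(1), …, f(49) are: 0, 1, 42, 23, 14, 25, 16, 7, 38, 29, 0, 31, 22, 3, 44, 25, 46, 37, 18, 9, 0, 11, 2, 33, 24, 25, 26, 17, 48, 39, 0, 41, 32, 13, 4, 25, 6, 47, 28, 19, 0, 21, 12, 43, 34, 25, 36, 27, 8, 49.
The distinct values are {0, 1, 2, 3, 4, 6, 7, 8, 9, 11, 12, 13, 14, 16, 17, 18, 19, 21, 22, 23, 24, 25, 26, 27, 28, 29, 31, 32, 33, 34, 36, 37, 38, 39, 41, 42, 43, 44, 46, 47, 48, 49}; there are 42 of them.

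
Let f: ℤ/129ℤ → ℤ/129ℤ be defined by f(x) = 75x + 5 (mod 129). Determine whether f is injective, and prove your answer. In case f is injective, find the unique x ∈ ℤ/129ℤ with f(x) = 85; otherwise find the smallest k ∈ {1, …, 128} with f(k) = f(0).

43

We have gcd(75, 129) = 3 > 1. Taking s = 0 and t = 43: f(0) = 5 and f(43) = 75·43 + 5 = 3230 ≡ 5 (mod 129).
So f(0) = f(43) while 0 ≠ 43, thus f is not injective.
Since f is not injective, we find the least positive k with f(k) = f(0): this means 75k ≡ 0 (mod 129), i.e. 129 ∣ 75k. Since gcd(75, 129) = 3, dividing through by 3 this holds exactly when 43 ∣ 25k, and as gcd(25, 43) = 1, exactly when 43 ∣ k.
The smallest positive such k is 43.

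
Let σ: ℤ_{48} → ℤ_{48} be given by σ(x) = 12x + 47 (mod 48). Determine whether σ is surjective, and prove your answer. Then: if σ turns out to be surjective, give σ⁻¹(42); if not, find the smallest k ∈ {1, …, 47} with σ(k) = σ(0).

Since gcd(12, 48) = 12, we have 12x ≡ 0 (mod 12) for all x, so σ(x) ≡ 11 (mod 12).
But 0 ≢ 11 (mod 12), so 0 ∈ ℤ_{48} has no preimage. Hence σ is not surjective.
Since σ is not surjective, we find the least positive k with σ(k) = σ(0): this means 12k ≡ 0 (mod 48), i.e. 48 ∣ 12k. Since gcd(12, 48) = 12, dividing through by 12 this holds exactly when 4 ∣ k.
The smallest positive such k is 4.

4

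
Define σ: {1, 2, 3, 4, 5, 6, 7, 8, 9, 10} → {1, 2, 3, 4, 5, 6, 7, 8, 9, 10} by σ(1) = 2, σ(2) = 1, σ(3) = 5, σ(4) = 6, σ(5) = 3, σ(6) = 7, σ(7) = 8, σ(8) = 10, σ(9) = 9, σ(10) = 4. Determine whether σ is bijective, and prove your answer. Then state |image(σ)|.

The values 2, 1, 5, 6, 3, 7, 8, 10, 9, 4 are a permutation of {1, 2, 3, 4, 5, 6, 7, 8, 9, 10}: each element appears exactly once.
So σ is injective and surjective, hence bijective.
The image of σ is {1, 2, 3, 4, 5, 6, 7, 8, 9, 10}, which has 10 elements.

10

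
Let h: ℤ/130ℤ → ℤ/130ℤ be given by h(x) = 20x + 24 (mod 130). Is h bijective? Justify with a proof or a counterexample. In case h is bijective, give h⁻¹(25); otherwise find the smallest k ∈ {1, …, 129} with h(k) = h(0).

13

By definition, h is injective if h(u) = h(v) implies u = v.
We have gcd(20, 130) = 10 > 1. Taking u = 0 and v = 13: h(0) = 24 and h(13) = 20·13 + 24 = 284 ≡ 24 (mod 130).
So h(0) = h(13) while 0 ≠ 13, so h is not injective, hence not bijective.
Since h is not bijective, we find the least positive k with h(k) = h(0): this means 20k ≡ 0 (mod 130), i.e. 130 ∣ 20k. Since gcd(20, 130) = 10, dividing through by 10 this holds exactly when 13 ∣ 2k, and as gcd(2, 13) = 1, exactly when 13 ∣ k.
The smallest positive such k is 13.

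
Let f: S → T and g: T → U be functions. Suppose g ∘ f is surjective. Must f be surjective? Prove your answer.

not surjective

No. Take S = {1, 2}, T = {1, 2, 3, 4}, U = {1}, f(a) = 1 for every a ∈ S, and g(b) = 1 for every b ∈ T.
Then g ∘ f is surjective onto {1}, but 4 ∈ T has no preimage under f, so f is not surjective.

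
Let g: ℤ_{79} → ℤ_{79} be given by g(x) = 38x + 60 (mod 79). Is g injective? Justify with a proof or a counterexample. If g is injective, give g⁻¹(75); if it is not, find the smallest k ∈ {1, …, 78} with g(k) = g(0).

69

Suppose g(s) = g(t) in ℤ_{79}. Then 38s + 60 ≡ 38t + 60 (mod 79), therefore 38(s − t) ≡ 0 (mod 79).
Since gcd(38, 79) = 1, 38 is invertible modulo 79, therefore s − t ≡ 0 (mod 79), i.e. s = t.
Thus g is injective.
We now compute 38⁻¹ mod 79 explicitly. Euclid's algorithm: 79 = 2·38 + 3, 38 = 12·3 + 2, 3 = 1·2 + 1; back-substituting gives 1 = 52·38 − 25·79, so 38⁻¹ ≡ 52 (mod 79).
Since g is injective, we find g⁻¹(75): we need 38x ≡ 75 − 60 ≡ 15 (mod 79). Using 38⁻¹ = 52: x ≡ 52·15 = 780 = 9·79 + 69, so x = 69.
Check: g(69) = 38·69 + 60 = 2682 = 33·79 + 75 ≡ 75 (mod 79).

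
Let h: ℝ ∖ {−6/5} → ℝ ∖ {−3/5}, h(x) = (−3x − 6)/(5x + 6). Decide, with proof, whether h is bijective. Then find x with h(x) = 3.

Suppose h(x_1) = h(x_2). Cross-multiplying: (−3x_1 − 6)(5x_2 + 6) = (−3x_2 − 6)(5x_1 + 6).
Expanding both sides and cancelling the symmetric terms leaves 12·(x_1 − x_2) = 0. Since 12 ≠ 0, x_1 = x_2. Therefore h is injective.
For any y ≠ −3/5, solving y(5x + 6) = −3x − 6 for x gives a well-defined x ≠ −6/5. So h is surjective.
Thus h is bijective.
Solving h(x) = 3: cross-multiplying gives −3x − 6 = 3(5x + 6), which rearranges to −18x = 24, so x = −4/3.

-4/3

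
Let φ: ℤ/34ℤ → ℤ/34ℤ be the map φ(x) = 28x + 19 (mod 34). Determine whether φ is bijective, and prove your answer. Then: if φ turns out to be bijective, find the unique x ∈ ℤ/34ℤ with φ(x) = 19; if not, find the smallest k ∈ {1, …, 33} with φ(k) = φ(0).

17

We have gcd(28, 34) = 2 > 1. Taking s = 0 and t = 17: φ(0) = 19 and φ(17) = 28·17 + 19 = 495 ≡ 19 (mod 34).
So φ(0) = φ(17) while 0 ≠ 17, hence φ is not injective, hence not bijective.
Since φ is not bijective, we find the least positive k with φ(k) = φ(0): this means 28k ≡ 0 (mod 34), i.e. 34 ∣ 28k. Since gcd(28, 34) = 2, dividing through by 2 this holds exactly when 17 ∣ 14k, and as gcd(14, 17) = 1, exactly when 17 ∣ k.
The smallest positive such k is 17.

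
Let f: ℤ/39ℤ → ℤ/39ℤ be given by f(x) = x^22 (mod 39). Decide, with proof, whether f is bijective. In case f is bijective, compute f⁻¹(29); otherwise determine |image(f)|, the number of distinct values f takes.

f(5): Repeated squaring mod 39: 5^1 ≡ 5, 5^2 ≡ 5² = 25, 5^4 ≡ 25² = 625 ≡ 1, 5^8 ≡ 1² = 1, 5^16 ≡ 1² = 1. Since 22 = 16 + 4 + 2, 5^22 ≡ 1·1·25: 1·1 = 1, then 1·25 = 25. So 5^22 ≡ 25 (mod 39).
f(8): Repeated squaring mod 39: 8^1 ≡ 8, 8^2 ≡ 8² = 64 ≡ 25, 8^4 ≡ 25² = 625 ≡ 1, 8^8 ≡ 1² = 1, 8^16 ≡ 1² = 1. Since 22 = 16 + 4 + 2, 8^22 ≡ 1·1·25: 1·1 = 1, then 1·25 = 25. So 8^22 ≡ 25 (mod 39).
So f(5) = f(8) = 25 while 5 ≠ 8, thus f is not injective, hence not bijective.
Since f is not bijective, we determine |image(f)|. Computing x^22 mod 39 for each x (by repeated squaring, reducing mod 39 at every step), the values f(0), f(1), …, f(38) are: 0, 1, 10, 3, 22, 25, 30, 4, 25, 9, 16, 10, 27, 13, 1, 36, 16, 22, 12, 4, 4, 12, 22, 16, 36, 1, 13, 27, 10, 16, 9, 25, 4, 30, 25, 22, 3, 10, 1.
The distinct values are {0, 1, 3, 4, 9, 10, 12, 13, 16, 22, 25, 27, 30, 36}; there are 14 of them.

14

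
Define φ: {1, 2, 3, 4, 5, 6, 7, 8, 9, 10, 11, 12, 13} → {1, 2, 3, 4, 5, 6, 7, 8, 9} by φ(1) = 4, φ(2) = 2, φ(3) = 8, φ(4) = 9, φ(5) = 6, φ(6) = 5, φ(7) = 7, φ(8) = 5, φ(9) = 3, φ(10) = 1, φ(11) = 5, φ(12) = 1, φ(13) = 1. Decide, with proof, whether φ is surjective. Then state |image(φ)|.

9

Every element of the codomain has a preimage: 1 = φ(10), 2 = φ(2), 3 = φ(9), 4 = φ(1), 5 = φ(6), 6 = φ(5), 7 = φ(7), 8 = φ(3), 9 = φ(4).
So φ is surjective.
The image of φ is {1, 2, 3, 4, 5, 6, 7, 8, 9}, which has 9 elements.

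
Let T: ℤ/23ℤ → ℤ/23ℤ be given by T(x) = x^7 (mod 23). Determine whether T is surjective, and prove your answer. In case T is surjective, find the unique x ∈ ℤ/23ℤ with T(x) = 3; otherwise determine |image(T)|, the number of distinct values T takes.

6

Since 23 is prime, the nonzero elements of ℤ/23ℤ form a cyclic group of order 22.
As gcd(7, 22) = 1, raising to the 7th power is a bijection on this group: if u^7 ≡ v^7 then (uv^{−1})^7 = 1, and the only element of order dividing gcd(7, 22) = 1 is 1, so u = v.
With T(0) = 0 this makes T injective on all of ℤ/23ℤ, hence bijective (finite equal-size domain and codomain). In particular T is surjective.
Since T is surjective, we find the preimage of 3. The inverse of x ↦ x^7 on (ℤ/23ℤ)^× is x ↦ x^19, because 7·19 = 133 = 6·22 + 1 ≡ 1 (mod 22) and x^{22} = 1 for x ≠ 0 (Fermat). So T⁻¹(3) = 3^19 mod 23.
Repeated squaring mod 23: 3^1 ≡ 3, 3^2 ≡ 3² = 9, 3^4 ≡ 9² = 81 ≡ 12, 3^8 ≡ 12² = 144 ≡ 6, 3^16 ≡ 6² = 36 ≡ 13. Since 19 = 16 + 2 + 1, 3^19 ≡ 13·9·3: 13·9 = 117 ≡ 2, then 2·3 = 6. So 3^19 ≡ 6 (mod 23).
Hence T⁻¹(3) = 6.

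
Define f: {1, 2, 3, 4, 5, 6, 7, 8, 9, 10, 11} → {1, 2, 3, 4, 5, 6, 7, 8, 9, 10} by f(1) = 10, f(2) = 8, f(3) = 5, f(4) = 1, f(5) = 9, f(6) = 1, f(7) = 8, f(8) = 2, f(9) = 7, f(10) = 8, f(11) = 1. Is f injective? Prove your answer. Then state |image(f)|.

7

f(4) = 1 = f(6) with 4 ≠ 6, so f is not injective.
The image of f is {1, 2, 5, 7, 8, 9, 10}, which has 7 elements.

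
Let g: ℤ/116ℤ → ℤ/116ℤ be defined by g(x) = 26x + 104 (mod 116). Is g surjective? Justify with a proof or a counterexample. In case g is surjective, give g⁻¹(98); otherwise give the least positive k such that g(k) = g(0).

Recall: g is surjective if every y in the codomain equals g(x) for some x in the domain.
Since gcd(26, 116) = 2, we have 26x ≡ 0 (mod 2) for all x, so g(x) ≡ 0 (mod 2).
But 1 ≢ 0 (mod 2), so 1 ∈ ℤ/116ℤ has no preimage. Hence g is not surjective.
Since g is not surjective, we find the least positive k with g(k) = g(0): this means 26k ≡ 0 (mod 116), i.e. 116 ∣ 26k. Since gcd(26, 116) = 2, dividing through by 2 this holds exactly when 58 ∣ 13k, and as gcd(13, 58) = 1, exactly when 58 ∣ k.
The smallest positive such k is 58.

58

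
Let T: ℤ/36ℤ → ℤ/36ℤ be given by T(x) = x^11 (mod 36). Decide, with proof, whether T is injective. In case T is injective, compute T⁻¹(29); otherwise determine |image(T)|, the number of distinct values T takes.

21

T(0) = 0^11 = 0.
T(6): Repeated squaring mod 36: 6^1 ≡ 6, 6^2 ≡ 6² = 36 ≡ 0, 6^4 ≡ 0² = 0, 6^8 ≡ 0² = 0. Since 11 = 8 + 2 + 1, 6^11 ≡ 0·0·6: 0·0 = 0, then 0·6 = 0. So 6^11 ≡ 0 (mod 36).
So T(0) = T(6) = 0 while 0 ≠ 6, thus T is not injective.
Since T is not injective, we determine |image(T)|. Computing x^11 mod 36 for each x (by repeated squaring, reducing mod 36 at every step), the values T(0), T(1), …, T(35) are: 0, 1, 32, 27, 16, 29, 0, 31, 8, 9, 28, 23, 0, 25, 20, 27, 4, 17, 0, 19, 32, 9, 16, 11, 0, 13, 8, 27, 28, 5, 0, 7, 20, 9, 4, 35.
The distinct values are {0, 1, 4, 5, 7, 8, 9, 11, 13, 16, 17, 19, 20, 23, 25, 27, 28, 29, 31, 32, 35}; there are 21 of them.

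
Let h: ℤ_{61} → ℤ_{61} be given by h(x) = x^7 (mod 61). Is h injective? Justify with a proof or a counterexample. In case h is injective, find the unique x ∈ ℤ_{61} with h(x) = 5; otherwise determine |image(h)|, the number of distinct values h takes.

39

Since 61 is prime, the nonzero elements of ℤ_{61} form a cyclic group of order 60.
As gcd(7, 60) = 1, raising to the 7th power is a bijection on this group: if u^7 ≡ v^7 then (uv^{−1})^7 = 1, and the only element of order dividing gcd(7, 60) = 1 is 1, so u = v.
With h(0) = 0 this makes h injective on all of ℤ_{61}, hence bijective (finite equal-size domain and codomain). In particular h is injective.
Since h is injective, we find the preimage of 5. The inverse of x ↦ x^7 on (ℤ_{61})^× is x ↦ x^43, because 7·43 = 301 = 5·60 + 1 ≡ 1 (mod 60) and x^{60} = 1 for x ≠ 0 (Fermat). So h⁻¹(5) = 5^43 mod 61.
Repeated squaring mod 61: 5^1 ≡ 5, 5^2 ≡ 5² = 25, 5^4 ≡ 25² = 625 ≡ 15, 5^8 ≡ 15² = 225 ≡ 42, 5^16 ≡ 42² = 1764 ≡ 56, 5^32 ≡ 56² = 3136 ≡ 25. Since 43 = 32 + 8 + 2 + 1, 5^43 ≡ 25·42·25·5: 25·42 = 1050 ≡ 13, then 13·25 = 325 ≡ 20, then 20·5 = 100 ≡ 39. So 5^43 ≡ 39 (mod 61).
Hence h⁻¹(5) = 39.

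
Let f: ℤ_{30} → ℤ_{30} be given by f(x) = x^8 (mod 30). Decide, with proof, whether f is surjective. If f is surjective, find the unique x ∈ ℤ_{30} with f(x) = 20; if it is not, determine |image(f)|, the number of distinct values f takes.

8

f(2): Repeated squaring mod 30: 2^1 ≡ 2, 2^2 ≡ 2² = 4, 2^4 ≡ 4² = 16, 2^8 ≡ 16² = 256 ≡ 16. So 2^8 ≡ 16 (mod 30).
f(4): Repeated squaring mod 30: 4^1 ≡ 4, 4^2 ≡ 4² = 16, 4^4 ≡ 16² = 256 ≡ 16, 4^8 ≡ 16² = 256 ≡ 16. So 4^8 ≡ 16 (mod 30).
So f(2) = f(4) = 16 while 2 ≠ 4, hence f is not injective.
A non-injective map from the 30-element set ℤ_{30} to itself takes at most 29 distinct values, so it cannot be surjective. Hence f is not surjective.
Since f is not surjective, we determine |image(f)|. Computing x^8 mod 30 for each x (by repeated squaring, reducing mod 30 at every step), the values f(0), f(1), …, f(29) are: 0, 1, 16, 21, 16, 25, 6, 1, 16, 21, 10, 1, 6, 1, 16, 15, 16, 1, 6, 1, 10, 21, 16, 1, 6, 25, 16, 21, 16, 1.
The distinct values are {0, 1, 6, 10, 15, 16, 21, 25}; there are 8 of them.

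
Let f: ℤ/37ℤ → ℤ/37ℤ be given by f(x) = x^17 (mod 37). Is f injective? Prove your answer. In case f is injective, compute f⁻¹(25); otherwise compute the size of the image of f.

Since 37 is prime, the nonzero elements of ℤ/37ℤ form a cyclic group of order 36.
As gcd(17, 36) = 1, raising to the 17th power is a bijection on this group: if u^17 ≡ v^17 then (uv^{−1})^17 = 1, and the only element of order dividing gcd(17, 36) = 1 is 1, so u = v.
With f(0) = 0 this makes f injective on all of ℤ/37ℤ, hence bijective (finite equal-size domain and codomain). In particular f is injective.
Since f is injective, we find the preimage of 25. The inverse of x ↦ x^17 on (ℤ/37ℤ)^× is x ↦ x^17, because 17·17 = 289 = 8·36 + 1 ≡ 1 (mod 36) and x^{36} = 1 for x ≠ 0 (Fermat). So f⁻¹(25) = 25^17 mod 37.
Repeated squaring mod 37: 25^1 ≡ 25, 25^2 ≡ 25² = 625 ≡ 33, 25^4 ≡ 33² = 1089 ≡ 16, 25^8 ≡ 16² = 256 ≡ 34, 25^16 ≡ 34² = 1156 ≡ 9. Since 17 = 16 + 1, 25^17 ≡ 9·25: 9·25 = 225 ≡ 3. So 25^17 ≡ 3 (mod 37).
Hence f⁻¹(25) = 3.

3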